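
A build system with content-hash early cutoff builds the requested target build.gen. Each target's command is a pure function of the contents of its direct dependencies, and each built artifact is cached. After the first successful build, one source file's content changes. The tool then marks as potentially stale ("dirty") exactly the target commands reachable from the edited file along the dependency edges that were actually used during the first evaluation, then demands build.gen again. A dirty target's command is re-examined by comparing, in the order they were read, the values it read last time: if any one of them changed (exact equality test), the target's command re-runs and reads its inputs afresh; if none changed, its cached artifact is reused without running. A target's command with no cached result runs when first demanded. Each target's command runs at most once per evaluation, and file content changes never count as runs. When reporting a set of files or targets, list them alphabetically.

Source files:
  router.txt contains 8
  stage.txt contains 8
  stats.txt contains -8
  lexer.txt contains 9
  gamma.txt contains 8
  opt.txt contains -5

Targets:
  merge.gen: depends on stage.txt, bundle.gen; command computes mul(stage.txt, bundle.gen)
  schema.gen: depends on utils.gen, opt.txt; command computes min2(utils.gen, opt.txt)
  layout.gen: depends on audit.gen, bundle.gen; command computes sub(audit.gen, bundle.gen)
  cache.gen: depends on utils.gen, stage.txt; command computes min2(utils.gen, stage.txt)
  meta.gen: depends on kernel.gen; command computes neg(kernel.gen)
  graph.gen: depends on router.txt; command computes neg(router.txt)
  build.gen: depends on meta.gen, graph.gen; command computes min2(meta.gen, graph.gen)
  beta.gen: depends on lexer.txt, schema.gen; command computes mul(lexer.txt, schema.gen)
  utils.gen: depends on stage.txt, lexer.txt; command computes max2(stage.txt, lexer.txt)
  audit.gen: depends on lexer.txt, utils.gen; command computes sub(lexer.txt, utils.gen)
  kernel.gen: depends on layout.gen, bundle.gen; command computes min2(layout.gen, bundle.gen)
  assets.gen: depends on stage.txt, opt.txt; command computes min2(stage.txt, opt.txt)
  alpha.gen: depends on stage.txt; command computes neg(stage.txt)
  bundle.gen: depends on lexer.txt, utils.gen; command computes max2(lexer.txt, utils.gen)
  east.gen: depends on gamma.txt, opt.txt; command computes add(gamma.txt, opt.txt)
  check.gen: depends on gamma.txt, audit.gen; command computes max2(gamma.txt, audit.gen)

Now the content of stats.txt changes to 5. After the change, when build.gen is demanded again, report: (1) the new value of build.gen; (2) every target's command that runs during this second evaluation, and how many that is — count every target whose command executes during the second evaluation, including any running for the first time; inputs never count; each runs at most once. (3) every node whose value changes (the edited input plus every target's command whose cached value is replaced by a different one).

First evaluation (everything demanded from the output):
  graph.gen = neg(8) = -8
  utils.gen = max2(8, 9) = 9
  audit.gen = sub(9, 9) = 0
  bundle.gen = max2(9, 9) = 9
  layout.gen = sub(0, 9) = -9
  kernel.gen = min2(-9, 9) = -9
  meta.gen = neg(-9) = 9
  build.gen = min2(9, -8) = -8

Propagation after the edit:
  stats.txt feeds no computation that the output demands — nothing is marked dirty and nothing runs.

Key observation: stats.txt is never demanded by the output, so the edit triggers no recomputation at all.

New value of build.gen: -8.
Target commands that run: none — 0 in total.
Values that change: stats.txt.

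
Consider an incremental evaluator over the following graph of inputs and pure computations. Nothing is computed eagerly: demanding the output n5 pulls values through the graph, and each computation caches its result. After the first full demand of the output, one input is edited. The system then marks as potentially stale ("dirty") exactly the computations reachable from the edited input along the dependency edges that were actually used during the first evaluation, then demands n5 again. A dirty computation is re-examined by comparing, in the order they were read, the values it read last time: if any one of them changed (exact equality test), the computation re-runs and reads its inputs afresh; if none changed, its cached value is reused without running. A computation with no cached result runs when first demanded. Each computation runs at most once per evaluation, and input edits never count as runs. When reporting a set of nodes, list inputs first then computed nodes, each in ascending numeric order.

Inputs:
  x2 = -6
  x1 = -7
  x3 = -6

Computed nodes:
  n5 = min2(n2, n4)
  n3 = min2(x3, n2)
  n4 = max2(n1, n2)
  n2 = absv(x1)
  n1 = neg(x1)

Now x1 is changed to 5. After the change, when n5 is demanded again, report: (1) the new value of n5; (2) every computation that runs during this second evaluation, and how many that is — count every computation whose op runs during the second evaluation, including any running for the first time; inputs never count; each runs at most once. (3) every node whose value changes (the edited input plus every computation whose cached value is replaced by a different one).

n5 now evaluates to 5.
Run set: n1, n2, n4, n5 (4 run).
Changed values: x1, n1, n2, n4, n5.

Initial pass — values computed on the first demand:
  n1 = neg(-7) = 7
  n2 = absv(-7) = 7
  n4 = max2(7, 7) = 7
  n5 = min2(7, 7) = 7

Second demand — change propagation:
  n1: re-runs because x1 -7->5; new result -5.
  n2: re-runs because x1 -7->5; new result 5.
  n4: re-runs because n1 7->-5; n2 7->5; new result 5.
  n5: re-runs because n2 7->5; n4 7->5; new result 5.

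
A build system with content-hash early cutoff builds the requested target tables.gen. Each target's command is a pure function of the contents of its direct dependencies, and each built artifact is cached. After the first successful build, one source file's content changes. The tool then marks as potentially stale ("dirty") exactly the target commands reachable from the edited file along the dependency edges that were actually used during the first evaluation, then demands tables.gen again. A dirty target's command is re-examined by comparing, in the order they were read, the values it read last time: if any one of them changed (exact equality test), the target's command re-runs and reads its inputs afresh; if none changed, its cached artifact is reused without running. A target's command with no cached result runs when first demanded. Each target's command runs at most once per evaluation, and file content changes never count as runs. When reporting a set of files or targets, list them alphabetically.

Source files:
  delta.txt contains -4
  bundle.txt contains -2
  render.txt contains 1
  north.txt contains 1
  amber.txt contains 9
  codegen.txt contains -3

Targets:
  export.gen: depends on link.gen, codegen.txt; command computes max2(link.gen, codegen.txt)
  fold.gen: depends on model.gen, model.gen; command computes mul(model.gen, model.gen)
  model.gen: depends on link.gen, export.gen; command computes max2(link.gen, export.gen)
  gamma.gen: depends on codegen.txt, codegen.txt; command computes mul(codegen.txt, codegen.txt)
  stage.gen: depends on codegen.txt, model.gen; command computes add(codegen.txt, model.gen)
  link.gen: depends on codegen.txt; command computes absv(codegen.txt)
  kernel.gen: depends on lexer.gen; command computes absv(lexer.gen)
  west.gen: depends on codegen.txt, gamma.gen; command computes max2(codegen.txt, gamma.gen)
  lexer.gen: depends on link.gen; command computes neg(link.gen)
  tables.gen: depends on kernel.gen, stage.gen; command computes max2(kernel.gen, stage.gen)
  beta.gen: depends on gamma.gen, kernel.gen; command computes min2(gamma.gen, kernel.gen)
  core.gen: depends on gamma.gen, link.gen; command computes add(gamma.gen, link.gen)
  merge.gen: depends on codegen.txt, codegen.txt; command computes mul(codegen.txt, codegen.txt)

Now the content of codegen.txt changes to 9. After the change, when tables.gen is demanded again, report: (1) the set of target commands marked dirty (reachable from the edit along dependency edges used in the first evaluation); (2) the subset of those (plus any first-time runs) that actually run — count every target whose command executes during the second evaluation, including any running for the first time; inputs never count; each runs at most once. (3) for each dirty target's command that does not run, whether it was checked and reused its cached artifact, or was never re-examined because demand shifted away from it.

Marked dirty: export.gen, kernel.gen, lexer.gen, link.gen, model.gen, stage.gen, tables.gen.
Target commands that run: export.gen, kernel.gen, lexer.gen, link.gen, model.gen, stage.gen, tables.gen — 7 in total.
Every dirty target's command ran.

First evaluation (everything demanded from the output):
  link.gen = absv(-3) = 3
  export.gen = max2(3, -3) = 3
  lexer.gen = neg(3) = -3
  kernel.gen = absv(-3) = 3
  model.gen = max2(3, 3) = 3
  stage.gen = add(-3, 3) = 0
  tables.gen = max2(3, 0) = 3

Propagation after the edit:
  link.gen: runs — codegen.txt -3->9; result 9.
  export.gen: runs — link.gen 3->9; codegen.txt -3->9; result 9.
  lexer.gen: runs — link.gen 3->9; result -9.
  kernel.gen: runs — lexer.gen -3->-9; result 9.
  model.gen: runs — link.gen 3->9; export.gen 3->9; result 9.
  stage.gen: runs — codegen.txt -3->9; model.gen 3->9; result 18.
  tables.gen: runs — kernel.gen 3->9; stage.gen 0->18; result 18.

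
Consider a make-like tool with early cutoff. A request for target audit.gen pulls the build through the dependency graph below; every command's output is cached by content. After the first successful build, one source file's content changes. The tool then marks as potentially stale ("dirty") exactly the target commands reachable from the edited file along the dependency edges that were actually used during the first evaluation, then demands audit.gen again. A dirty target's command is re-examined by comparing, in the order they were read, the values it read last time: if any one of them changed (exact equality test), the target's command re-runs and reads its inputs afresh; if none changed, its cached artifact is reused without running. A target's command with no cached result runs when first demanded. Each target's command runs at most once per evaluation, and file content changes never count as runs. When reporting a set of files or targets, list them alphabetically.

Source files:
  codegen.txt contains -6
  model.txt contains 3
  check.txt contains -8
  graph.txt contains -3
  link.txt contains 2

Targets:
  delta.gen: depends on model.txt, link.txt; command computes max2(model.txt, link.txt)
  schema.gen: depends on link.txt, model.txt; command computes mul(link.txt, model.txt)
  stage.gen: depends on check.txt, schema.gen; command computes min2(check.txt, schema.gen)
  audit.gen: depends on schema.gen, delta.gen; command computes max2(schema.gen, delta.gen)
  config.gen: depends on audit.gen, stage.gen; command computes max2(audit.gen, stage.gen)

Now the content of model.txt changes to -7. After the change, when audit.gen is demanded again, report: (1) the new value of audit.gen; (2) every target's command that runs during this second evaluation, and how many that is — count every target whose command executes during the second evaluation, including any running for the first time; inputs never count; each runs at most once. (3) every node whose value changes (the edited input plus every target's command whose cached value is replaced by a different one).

First demand of the output computes:
  delta.gen = max2(3, 2) = 3
  schema.gen = mul(2, 3) = 6
  audit.gen = max2(6, 3) = 6

After the edit, cleaning proceeds:
  delta.gen: a read changed (model.txt 3->-7) — executes, giving 2.
  schema.gen: a read changed (model.txt 3->-7) — executes, giving -14.
  audit.gen: a read changed (schema.gen 6->-14; delta.gen 3->2) — executes, giving 2.

Demanding audit.gen again yields 2.
3 target commands run: audit.gen, delta.gen, schema.gen.
The nodes whose values change: audit.gen, delta.gen, model.txt, schema.gen.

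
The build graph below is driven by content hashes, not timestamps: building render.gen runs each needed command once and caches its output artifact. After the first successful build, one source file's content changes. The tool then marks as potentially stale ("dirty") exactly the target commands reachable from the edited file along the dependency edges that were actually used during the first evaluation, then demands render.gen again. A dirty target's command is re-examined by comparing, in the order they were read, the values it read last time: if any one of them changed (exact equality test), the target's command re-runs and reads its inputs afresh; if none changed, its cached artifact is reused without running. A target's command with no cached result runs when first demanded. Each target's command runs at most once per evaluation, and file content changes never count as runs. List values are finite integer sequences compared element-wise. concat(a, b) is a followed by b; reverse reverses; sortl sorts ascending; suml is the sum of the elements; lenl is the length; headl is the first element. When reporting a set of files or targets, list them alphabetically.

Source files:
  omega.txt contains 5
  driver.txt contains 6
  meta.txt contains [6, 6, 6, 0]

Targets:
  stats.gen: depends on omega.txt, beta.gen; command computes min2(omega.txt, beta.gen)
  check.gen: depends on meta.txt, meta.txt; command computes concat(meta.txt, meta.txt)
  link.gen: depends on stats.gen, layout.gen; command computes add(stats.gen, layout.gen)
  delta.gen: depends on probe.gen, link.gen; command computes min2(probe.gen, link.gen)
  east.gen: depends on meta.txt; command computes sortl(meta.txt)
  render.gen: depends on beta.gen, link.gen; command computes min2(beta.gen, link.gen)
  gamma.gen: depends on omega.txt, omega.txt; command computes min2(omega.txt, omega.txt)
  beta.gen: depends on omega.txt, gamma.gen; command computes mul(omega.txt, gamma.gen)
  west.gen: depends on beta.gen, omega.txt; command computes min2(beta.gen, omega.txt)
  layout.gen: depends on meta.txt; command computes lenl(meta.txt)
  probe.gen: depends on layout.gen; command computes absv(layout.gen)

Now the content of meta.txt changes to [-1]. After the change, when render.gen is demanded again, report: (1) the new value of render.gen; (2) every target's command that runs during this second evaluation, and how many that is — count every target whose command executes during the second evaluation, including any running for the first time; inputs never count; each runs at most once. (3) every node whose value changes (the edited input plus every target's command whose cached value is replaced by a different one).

render.gen now evaluates to 6.
Run set: layout.gen, link.gen, render.gen (3 run).
Changed values: layout.gen, link.gen, meta.txt, render.gen.

Initial pass — values computed on the first demand:
  gamma.gen = min2(5, 5) = 5
  beta.gen = mul(5, 5) = 25
  layout.gen = lenl([6, 6, 6, 0]) = 4
  stats.gen = min2(5, 25) = 5
  link.gen = add(5, 4) = 9
  render.gen = min2(25, 9) = 9

Second demand — change propagation:
  layout.gen: re-runs because meta.txt [6, 6, 6, 0]->[-1]; new result 1.
  link.gen: re-runs because layout.gen 4->1; new result 6.
  render.gen: re-runs because link.gen 9->6; new result 6.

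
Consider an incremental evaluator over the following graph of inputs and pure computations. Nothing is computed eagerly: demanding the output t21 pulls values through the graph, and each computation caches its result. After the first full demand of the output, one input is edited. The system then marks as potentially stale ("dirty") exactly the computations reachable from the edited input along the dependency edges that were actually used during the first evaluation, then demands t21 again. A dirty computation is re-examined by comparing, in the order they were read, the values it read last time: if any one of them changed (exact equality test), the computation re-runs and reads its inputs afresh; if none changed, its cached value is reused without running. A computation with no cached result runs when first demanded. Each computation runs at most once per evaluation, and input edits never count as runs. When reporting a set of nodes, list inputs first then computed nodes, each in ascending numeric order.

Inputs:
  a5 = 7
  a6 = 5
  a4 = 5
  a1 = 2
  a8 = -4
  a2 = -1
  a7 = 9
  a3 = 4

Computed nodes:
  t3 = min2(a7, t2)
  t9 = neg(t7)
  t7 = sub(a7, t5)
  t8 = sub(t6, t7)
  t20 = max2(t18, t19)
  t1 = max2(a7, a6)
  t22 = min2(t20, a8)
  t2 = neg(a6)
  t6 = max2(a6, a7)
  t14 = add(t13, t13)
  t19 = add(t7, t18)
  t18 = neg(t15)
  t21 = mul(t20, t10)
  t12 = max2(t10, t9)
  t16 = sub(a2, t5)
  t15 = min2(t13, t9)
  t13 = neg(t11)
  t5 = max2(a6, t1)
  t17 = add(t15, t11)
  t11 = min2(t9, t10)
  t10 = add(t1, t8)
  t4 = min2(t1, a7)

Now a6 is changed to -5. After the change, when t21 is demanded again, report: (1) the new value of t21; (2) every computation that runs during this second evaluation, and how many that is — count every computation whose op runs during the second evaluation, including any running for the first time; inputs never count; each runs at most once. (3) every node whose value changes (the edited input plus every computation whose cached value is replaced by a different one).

Initial pass — values computed on the first demand:
  t1 = max2(9, 5) = 9
  t5 = max2(5, 9) = 9
  t6 = max2(5, 9) = 9
  t7 = sub(9, 9) = 0
  t8 = sub(9, 0) = 9
  t9 = neg(0) = 0
  t10 = add(9, 9) = 18
  t11 = min2(0, 18) = 0
  t13 = neg(0) = 0
  t15 = min2(0, 0) = 0
  t18 = neg(0) = 0
  t19 = add(0, 0) = 0
  t20 = max2(0, 0) = 0
  t21 = mul(0, 18) = 0

Second demand — change propagation:
  t1: re-runs because a6 5->-5; new result 9 (unchanged).
  t5: re-runs because a6 5->-5; new result 9 (unchanged).
  t6: re-runs because a6 5->-5; new result 9 (unchanged).
  t7: re-examined; everything it read last time is the same (a7 unchanged, t5 unchanged) — cache 0 kept, no run.
  t8: re-examined; everything it read last time is the same (t6 unchanged, t7 unchanged) — cache 9 kept, no run.
  t9: re-examined; everything it read last time is the same (t7 unchanged) — cache 0 kept, no run.
  t10: re-examined; everything it read last time is the same (t1 unchanged, t8 unchanged) — cache 18 kept, no run.
  t11: re-examined; everything it read last time is the same (t9 unchanged, t10 unchanged) — cache 0 kept, no run.
  t13: re-examined; everything it read last time is the same (t11 unchanged) — cache 0 kept, no run.
  t15: re-examined; everything it read last time is the same (t13 unchanged, t9 unchanged) — cache 0 kept, no run.
  t18: re-examined; everything it read last time is the same (t15 unchanged) — cache 0 kept, no run.
  t19: re-examined; everything it read last time is the same (t7 unchanged, t18 unchanged) — cache 0 kept, no run.
  t20: re-examined; everything it read last time is the same (t18 unchanged, t19 unchanged) — cache 0 kept, no run.
  t21: re-examined; everything it read last time is the same (t20 unchanged, t10 unchanged) — cache 0 kept, no run.

The important point: at t7 every value read last time is unchanged, so the dirty flag clears without a run.

t21 now evaluates to 0.
Run set: t1, t5, t6 (3 run).
Changed values: a6.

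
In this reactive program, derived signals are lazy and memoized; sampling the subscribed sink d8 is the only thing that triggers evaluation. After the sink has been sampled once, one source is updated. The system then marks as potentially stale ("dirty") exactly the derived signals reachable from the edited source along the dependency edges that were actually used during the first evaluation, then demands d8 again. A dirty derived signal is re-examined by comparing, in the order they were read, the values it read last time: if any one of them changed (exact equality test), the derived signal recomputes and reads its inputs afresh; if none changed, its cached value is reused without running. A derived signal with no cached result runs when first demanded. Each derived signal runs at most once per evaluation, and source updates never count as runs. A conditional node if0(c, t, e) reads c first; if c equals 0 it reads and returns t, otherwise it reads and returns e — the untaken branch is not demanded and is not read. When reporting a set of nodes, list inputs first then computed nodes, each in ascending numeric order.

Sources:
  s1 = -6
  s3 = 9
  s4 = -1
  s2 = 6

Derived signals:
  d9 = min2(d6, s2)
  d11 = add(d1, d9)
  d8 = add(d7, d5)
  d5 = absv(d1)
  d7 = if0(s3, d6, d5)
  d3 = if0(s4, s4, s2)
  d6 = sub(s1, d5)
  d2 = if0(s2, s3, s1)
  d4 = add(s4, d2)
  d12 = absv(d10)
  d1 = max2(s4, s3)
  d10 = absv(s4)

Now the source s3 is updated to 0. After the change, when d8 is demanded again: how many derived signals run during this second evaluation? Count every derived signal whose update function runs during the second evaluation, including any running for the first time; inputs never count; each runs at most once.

First demand of the output computes:
  d1 = max2(-1, 9) = 9
  d5 = absv(9) = 9
  d7 = if0(s3=9 -> else branch d5) = 9
  d8 = add(9, 9) = 18

After the edit, cleaning proceeds:
  d1: a read changed (s3 9->0) — executes, giving 0.
  d5: a read changed (d1 9->0) — executes, giving 0.
  d6: had never run; runs now, result -6.
  d7: a read changed (s3 9->0; d5 9->0) — executes, giving -6.
  d8: a read changed (d7 9->-6; d5 9->0) — executes, giving -6.

Note the branch switch — d6 had no cache and runs now for the first time.

5 derived signals run: d1, d5, d6, d7, d8.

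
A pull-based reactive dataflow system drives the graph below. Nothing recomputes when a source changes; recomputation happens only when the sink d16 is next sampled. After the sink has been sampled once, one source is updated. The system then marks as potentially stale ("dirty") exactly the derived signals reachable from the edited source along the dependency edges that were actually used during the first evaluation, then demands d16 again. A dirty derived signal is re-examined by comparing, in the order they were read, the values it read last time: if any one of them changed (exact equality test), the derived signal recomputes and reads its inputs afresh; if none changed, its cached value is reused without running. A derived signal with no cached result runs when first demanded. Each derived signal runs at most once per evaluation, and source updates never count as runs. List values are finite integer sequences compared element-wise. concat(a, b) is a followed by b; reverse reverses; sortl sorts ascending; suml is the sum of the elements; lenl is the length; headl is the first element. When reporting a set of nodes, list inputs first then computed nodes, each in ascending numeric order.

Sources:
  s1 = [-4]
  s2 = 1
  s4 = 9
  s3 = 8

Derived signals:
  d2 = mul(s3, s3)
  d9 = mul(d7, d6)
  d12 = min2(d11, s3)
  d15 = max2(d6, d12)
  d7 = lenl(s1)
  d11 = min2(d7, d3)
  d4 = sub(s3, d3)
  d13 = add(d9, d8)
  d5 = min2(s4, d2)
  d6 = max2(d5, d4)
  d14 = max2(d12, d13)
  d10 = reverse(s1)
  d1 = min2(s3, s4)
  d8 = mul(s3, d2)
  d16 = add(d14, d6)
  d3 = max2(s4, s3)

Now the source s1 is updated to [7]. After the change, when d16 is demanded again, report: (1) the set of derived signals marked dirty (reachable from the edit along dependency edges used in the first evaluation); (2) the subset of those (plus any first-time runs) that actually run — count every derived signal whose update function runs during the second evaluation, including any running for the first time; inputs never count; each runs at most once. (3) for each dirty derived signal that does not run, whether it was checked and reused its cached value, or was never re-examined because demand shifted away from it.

Marked dirty: d7, d9, d11, d12, d13, d14, d16.
Derived signals that run: d7 — 1 in total.
Checked but reused from cache: d9, d11, d12, d13, d14, d16.
Key observation: the change is absorbed at d7 — it re-runs but produces the same value, and the output's value is unchanged.

First evaluation (everything demanded from the output):
  d2 = mul(8, 8) = 64
  d3 = max2(9, 8) = 9
  d4 = sub(8, 9) = -1
  d5 = min2(9, 64) = 9
  d6 = max2(9, -1) = 9
  d7 = lenl([-4]) = 1
  d8 = mul(8, 64) = 512
  d9 = mul(1, 9) = 9
  d11 = min2(1, 9) = 1
  d12 = min2(1, 8) = 1
  d13 = add(9, 512) = 521
  d14 = max2(1, 521) = 521
  d16 = add(521, 9) = 530

Propagation after the edit:
  d7: runs — s1 [-4]->[7]; result 1 (same value as before).
  d9: checked — values it read are unchanged (d7 unchanged, d6 unchanged); reused cached 9 without running.
  d11: checked — values it read are unchanged (d7 unchanged, d3 unchanged); reused cached 1 without running.
  d12: checked — values it read are unchanged (d11 unchanged, s3 unchanged); reused cached 1 without running.
  d13: checked — values it read are unchanged (d9 unchanged, d8 unchanged); reused cached 521 without running.
  d14: checked — values it read are unchanged (d12 unchanged, d13 unchanged); reused cached 521 without running.
  d16: checked — values it read are unchanged (d14 unchanged, d6 unchanged); reused cached 530 without running.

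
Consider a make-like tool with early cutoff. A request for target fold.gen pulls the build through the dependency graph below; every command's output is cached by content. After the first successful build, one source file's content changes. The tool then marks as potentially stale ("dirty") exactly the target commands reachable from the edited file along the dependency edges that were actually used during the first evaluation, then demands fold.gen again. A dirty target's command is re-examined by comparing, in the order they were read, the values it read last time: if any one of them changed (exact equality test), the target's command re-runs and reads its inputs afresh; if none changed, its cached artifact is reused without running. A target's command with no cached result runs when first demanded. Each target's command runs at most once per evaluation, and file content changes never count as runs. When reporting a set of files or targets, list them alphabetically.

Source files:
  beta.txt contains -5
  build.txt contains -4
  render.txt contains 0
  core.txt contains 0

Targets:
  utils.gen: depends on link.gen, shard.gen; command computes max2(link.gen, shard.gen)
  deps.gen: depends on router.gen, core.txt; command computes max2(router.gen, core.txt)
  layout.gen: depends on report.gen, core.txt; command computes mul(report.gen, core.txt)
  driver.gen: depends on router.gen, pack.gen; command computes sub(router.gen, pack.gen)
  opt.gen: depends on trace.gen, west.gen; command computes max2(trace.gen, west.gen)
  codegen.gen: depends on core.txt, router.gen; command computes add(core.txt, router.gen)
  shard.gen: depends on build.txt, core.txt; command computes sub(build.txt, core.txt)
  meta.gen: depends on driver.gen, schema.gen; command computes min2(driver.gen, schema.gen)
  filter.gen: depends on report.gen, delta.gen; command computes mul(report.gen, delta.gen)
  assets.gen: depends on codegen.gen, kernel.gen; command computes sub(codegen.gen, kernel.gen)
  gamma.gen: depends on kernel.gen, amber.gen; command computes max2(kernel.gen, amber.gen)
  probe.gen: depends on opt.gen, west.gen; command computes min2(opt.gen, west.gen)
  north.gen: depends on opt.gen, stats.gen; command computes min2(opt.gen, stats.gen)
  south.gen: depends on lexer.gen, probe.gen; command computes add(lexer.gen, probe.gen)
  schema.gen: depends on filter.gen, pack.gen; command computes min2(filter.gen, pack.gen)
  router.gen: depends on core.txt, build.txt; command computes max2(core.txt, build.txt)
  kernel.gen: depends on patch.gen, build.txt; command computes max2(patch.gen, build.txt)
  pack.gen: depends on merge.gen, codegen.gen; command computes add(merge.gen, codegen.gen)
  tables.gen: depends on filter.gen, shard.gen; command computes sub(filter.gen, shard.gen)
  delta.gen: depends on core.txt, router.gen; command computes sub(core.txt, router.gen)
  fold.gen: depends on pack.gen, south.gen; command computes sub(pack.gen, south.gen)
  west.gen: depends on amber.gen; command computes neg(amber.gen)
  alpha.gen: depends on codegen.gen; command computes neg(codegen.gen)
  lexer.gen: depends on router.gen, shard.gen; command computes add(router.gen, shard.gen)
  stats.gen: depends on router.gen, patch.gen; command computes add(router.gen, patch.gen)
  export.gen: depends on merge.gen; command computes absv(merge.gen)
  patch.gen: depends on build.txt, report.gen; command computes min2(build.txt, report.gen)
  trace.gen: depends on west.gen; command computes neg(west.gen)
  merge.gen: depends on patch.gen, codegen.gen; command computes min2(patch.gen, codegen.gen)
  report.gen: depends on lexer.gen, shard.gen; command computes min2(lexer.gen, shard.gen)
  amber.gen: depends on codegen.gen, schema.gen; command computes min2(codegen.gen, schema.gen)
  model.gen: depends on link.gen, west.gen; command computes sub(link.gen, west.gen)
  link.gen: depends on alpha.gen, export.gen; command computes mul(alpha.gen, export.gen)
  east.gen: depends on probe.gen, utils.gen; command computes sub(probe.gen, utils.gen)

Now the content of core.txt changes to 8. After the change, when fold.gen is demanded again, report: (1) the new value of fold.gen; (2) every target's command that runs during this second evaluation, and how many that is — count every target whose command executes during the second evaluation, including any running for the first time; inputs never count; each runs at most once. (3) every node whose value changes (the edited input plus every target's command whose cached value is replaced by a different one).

Demanding fold.gen again yields 8.
18 target commands run: amber.gen, codegen.gen, delta.gen, filter.gen, fold.gen, lexer.gen, merge.gen, opt.gen, pack.gen, patch.gen, probe.gen, report.gen, router.gen, schema.gen, shard.gen, south.gen, trace.gen, west.gen.
The nodes whose values change: amber.gen, codegen.gen, core.txt, fold.gen, merge.gen, opt.gen, pack.gen, patch.gen, probe.gen, report.gen, router.gen, schema.gen, shard.gen, south.gen, trace.gen, west.gen.

First demand of the output computes:
  router.gen = max2(0, -4) = 0
  codegen.gen = add(0, 0) = 0
  delta.gen = sub(0, 0) = 0
  shard.gen = sub(-4, 0) = -4
  lexer.gen = add(0, -4) = -4
  report.gen = min2(-4, -4) = -4
  filter.gen = mul(-4, 0) = 0
  patch.gen = min2(-4, -4) = -4
  merge.gen = min2(-4, 0) = -4
  pack.gen = add(-4, 0) = -4
  schema.gen = min2(0, -4) = -4
  amber.gen = min2(0, -4) = -4
  west.gen = neg(-4) = 4
  trace.gen = neg(4) = -4
  opt.gen = max2(-4, 4) = 4
  probe.gen = min2(4, 4) = 4
  south.gen = add(-4, 4) = 0
  fold.gen = sub(-4, 0) = -4

After the edit, cleaning proceeds:
  router.gen: a read changed (core.txt 0->8) — executes, giving 8.
  codegen.gen: a read changed (core.txt 0->8; router.gen 0->8) — executes, giving 16.
  delta.gen: a read changed (core.txt 0->8; router.gen 0->8) — executes, giving 0 — identical to its old value.
  shard.gen: a read changed (core.txt 0->8) — executes, giving -12.
  lexer.gen: a read changed (router.gen 0->8; shard.gen -4->-12) — executes, giving -4 — identical to its old value.
  report.gen: a read changed (shard.gen -4->-12) — executes, giving -12.
  filter.gen: a read changed (report.gen -4->-12) — executes, giving 0 — identical to its old value.
  patch.gen: a read changed (report.gen -4->-12) — executes, giving -12.
  merge.gen: a read changed (patch.gen -4->-12; codegen.gen 0->16) — executes, giving -12.
  pack.gen: a read changed (merge.gen -4->-12; codegen.gen 0->16) — executes, giving 4.
  schema.gen: a read changed (pack.gen -4->4) — executes, giving 0.
  amber.gen: a read changed (codegen.gen 0->16; schema.gen -4->0) — executes, giving 0.
  west.gen: a read changed (amber.gen -4->0) — executes, giving 0.
  trace.gen: a read changed (west.gen 4->0) — executes, giving 0.
  opt.gen: a read changed (trace.gen -4->0; west.gen 4->0) — executes, giving 0.
  probe.gen: a read changed (opt.gen 4->0; west.gen 4->0) — executes, giving 0.
  south.gen: a read changed (probe.gen 4->0) — executes, giving -4.
  fold.gen: a read changed (pack.gen -4->4; south.gen 0->-4) — executes, giving 8.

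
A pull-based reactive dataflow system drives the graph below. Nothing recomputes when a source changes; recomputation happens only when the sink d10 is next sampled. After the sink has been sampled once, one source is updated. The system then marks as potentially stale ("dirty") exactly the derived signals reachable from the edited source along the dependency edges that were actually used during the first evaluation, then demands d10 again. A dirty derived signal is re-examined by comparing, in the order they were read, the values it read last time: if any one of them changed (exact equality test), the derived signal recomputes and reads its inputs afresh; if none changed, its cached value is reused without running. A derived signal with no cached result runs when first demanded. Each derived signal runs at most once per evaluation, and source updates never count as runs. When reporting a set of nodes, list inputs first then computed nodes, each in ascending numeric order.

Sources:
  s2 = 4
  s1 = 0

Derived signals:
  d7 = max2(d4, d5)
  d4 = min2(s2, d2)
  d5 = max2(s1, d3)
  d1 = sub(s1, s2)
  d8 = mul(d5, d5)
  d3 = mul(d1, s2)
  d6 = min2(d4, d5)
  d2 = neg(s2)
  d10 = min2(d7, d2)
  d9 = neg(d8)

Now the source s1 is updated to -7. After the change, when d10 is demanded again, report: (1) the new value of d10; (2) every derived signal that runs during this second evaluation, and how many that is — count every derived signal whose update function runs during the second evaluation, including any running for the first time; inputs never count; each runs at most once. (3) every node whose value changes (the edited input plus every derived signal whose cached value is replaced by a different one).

New value of d10: -4.
Derived signals that run: d1, d3, d5, d7, d10 — 5 in total.
Values that change: s1, d1, d3, d5, d7.

First evaluation (everything demanded from the output):
  d1 = sub(0, 4) = -4
  d2 = neg(4) = -4
  d3 = mul(-4, 4) = -16
  d4 = min2(4, -4) = -4
  d5 = max2(0, -16) = 0
  d7 = max2(-4, 0) = 0
  d10 = min2(0, -4) = -4

Propagation after the edit:
  d1: runs — s1 0->-7; result -11.
  d3: runs — d1 -4->-11; result -44.
  d5: runs — s1 0->-7; d3 -16->-44; result -7.
  d7: runs — d5 0->-7; result -4.
  d10: runs — d7 0->-4; result -4 (same value as before).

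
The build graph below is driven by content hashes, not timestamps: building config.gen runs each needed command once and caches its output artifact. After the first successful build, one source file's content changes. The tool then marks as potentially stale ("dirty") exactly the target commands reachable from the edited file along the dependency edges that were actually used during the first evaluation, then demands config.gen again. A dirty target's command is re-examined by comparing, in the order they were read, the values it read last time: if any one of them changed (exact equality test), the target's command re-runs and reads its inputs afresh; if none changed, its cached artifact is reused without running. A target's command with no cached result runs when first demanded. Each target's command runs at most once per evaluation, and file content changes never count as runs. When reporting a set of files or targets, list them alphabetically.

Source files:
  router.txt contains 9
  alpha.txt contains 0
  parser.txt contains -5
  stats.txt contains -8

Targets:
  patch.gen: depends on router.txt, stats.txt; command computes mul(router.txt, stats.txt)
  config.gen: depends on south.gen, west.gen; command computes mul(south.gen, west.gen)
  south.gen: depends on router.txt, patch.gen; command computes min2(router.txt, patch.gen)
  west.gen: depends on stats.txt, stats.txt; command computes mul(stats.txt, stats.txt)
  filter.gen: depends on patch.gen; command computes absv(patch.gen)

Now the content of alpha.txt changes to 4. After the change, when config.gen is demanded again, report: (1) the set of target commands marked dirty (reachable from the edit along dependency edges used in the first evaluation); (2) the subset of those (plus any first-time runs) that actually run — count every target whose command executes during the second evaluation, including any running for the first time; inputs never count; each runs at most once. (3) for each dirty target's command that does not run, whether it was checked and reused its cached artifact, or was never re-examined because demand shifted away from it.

Dirty set: none.
Run set: none (0 run).
All dirty target commands ended up running.
The important point: nothing the output needs ever reads alpha.txt, so the edit is invisible to it.

Initial pass — values computed on the first demand:
  patch.gen = mul(9, -8) = -72
  south.gen = min2(9, -72) = -72
  west.gen = mul(-8, -8) = 64
  config.gen = mul(-72, 64) = -4608

Second demand — change propagation:
  no demanded computation ever read alpha.txt, so the edit dirties nothing and nothing runs.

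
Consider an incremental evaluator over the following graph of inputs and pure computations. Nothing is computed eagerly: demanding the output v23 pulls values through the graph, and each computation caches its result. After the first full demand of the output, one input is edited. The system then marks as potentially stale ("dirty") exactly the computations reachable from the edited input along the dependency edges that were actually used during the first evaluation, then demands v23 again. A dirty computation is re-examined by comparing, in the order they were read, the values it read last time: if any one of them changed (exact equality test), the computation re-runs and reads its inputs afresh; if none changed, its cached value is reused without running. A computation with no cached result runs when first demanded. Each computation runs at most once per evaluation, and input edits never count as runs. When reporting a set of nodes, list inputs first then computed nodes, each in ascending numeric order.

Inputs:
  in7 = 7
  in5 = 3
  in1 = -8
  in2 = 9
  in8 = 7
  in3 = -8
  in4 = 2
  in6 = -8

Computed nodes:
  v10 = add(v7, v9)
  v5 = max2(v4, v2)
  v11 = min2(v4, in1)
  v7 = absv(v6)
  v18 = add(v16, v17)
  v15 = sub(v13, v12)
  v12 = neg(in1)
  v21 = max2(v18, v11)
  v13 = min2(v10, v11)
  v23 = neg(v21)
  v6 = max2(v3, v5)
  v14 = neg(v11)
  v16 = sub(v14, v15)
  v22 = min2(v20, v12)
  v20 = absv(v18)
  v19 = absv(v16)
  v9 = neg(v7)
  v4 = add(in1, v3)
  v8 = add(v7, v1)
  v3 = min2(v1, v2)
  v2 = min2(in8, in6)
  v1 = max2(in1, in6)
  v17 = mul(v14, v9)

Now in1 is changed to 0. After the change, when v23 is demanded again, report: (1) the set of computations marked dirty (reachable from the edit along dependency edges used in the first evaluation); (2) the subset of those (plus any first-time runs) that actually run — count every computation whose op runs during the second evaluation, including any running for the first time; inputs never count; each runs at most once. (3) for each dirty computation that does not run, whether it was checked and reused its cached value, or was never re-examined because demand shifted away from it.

Initial pass — values computed on the first demand:
  v1 = max2(-8, -8) = -8
  v2 = min2(7, -8) = -8
  v3 = min2(-8, -8) = -8
  v4 = add(-8, -8) = -16
  v5 = max2(-16, -8) = -8
  v6 = max2(-8, -8) = -8
  v7 = absv(-8) = 8
  v9 = neg(8) = -8
  v10 = add(8, -8) = 0
  v11 = min2(-16, -8) = -16
  v12 = neg(-8) = 8
  v13 = min2(0, -16) = -16
  v14 = neg(-16) = 16
  v15 = sub(-16, 8) = -24
  v16 = sub(16, -24) = 40
  v17 = mul(16, -8) = -128
  v18 = add(40, -128) = -88
  v21 = max2(-88, -16) = -16
  v23 = neg(-16) = 16

Second demand — change propagation:
  v1: re-runs because in1 -8->0; new result 0.
  v3: re-runs because v1 -8->0; new result -8 (unchanged).
  v4: re-runs because in1 -8->0; new result -8.
  v5: re-runs because v4 -16->-8; new result -8 (unchanged).
  v6: re-examined; everything it read last time is the same (v3 unchanged, v5 unchanged) — cache -8 kept, no run.
  v7: re-examined; everything it read last time is the same (v6 unchanged) — cache 8 kept, no run.
  v9: re-examined; everything it read last time is the same (v7 unchanged) — cache -8 kept, no run.
  v10: re-examined; everything it read last time is the same (v7 unchanged, v9 unchanged) — cache 0 kept, no run.
  v11: re-runs because v4 -16->-8; in1 -8->0; new result -8.
  v12: re-runs because in1 -8->0; new result 0.
  v13: re-runs because v11 -16->-8; new result -8.
  v14: re-runs because v11 -16->-8; new result 8.
  v15: re-runs because v13 -16->-8; v12 8->0; new result -8.
  v16: re-runs because v14 16->8; v15 -24->-8; new result 16.
  v17: re-runs because v14 16->8; new result -64.
  v18: re-runs because v16 40->16; v17 -128->-64; new result -48.
  v21: re-runs because v18 -88->-48; v11 -16->-8; new result -8.
  v23: re-runs because v21 -16->-8; new result 8.

The important point: at v6 every value read last time is unchanged, so the dirty flag clears without a run.

Dirty set: v1, v3, v4, v5, v6, v7, v9, v10, v11, v12, v13, v14, v15, v16, v17, v18, v21, v23.
Run set: v1, v3, v4, v5, v11, v12, v13, v14, v15, v16, v17, v18, v21, v23 (14 run).
Re-examined without running (cache reused): v6, v7, v9, v10.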